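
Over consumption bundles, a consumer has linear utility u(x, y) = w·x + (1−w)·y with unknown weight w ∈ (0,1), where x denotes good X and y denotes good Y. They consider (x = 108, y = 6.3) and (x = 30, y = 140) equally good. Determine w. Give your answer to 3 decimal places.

Indifference: w·108 + (1−w)·6.3 = w·30 + (1−w)·140.
w·(108−30) = (1−w)·(140−6.3), i.e. w·78 = (1−w)·133.7.
Hence w = 133.7/(78+133.7) = 133.7/211.7 = 0.632.

w = 0.632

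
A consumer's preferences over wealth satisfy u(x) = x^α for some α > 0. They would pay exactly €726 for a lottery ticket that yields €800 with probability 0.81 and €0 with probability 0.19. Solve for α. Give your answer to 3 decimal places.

α ≈ 2.171

EU(lottery) = 0.81·800^α + 0.19·0 = 0.81·800^α.
Indifference: 726^α = 0.81·800^α, so (726/800)^α = 0.81.
Taking logs: α·ln(726/800) = ln(0.81), so α = -0.210721 / -0.097062 ≈ 2.171.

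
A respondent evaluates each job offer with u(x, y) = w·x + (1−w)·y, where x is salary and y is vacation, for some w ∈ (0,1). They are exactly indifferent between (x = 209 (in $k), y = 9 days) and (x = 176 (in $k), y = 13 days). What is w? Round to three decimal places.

Equating utilities: w·209 + (1−w)·9 = w·176 + (1−w)·13.
Rearranging, 33·w − 4·(1−w) = 0.
The marginal rate of substitution is 4/33, so w = 4/(33+4) = 0.108.

w = 0.108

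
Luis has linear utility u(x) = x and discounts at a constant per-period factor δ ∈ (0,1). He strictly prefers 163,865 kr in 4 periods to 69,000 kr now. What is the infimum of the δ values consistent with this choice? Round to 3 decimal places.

Comparing present values: 69000 < δ^4·163865.
So δ^4 > 69000/163865 = 0.42108; taking the 4th root of both positive sides preserves the inequality.
δ > (69000/163865)^(1/4) ≈ 0.806.

δ > 0.806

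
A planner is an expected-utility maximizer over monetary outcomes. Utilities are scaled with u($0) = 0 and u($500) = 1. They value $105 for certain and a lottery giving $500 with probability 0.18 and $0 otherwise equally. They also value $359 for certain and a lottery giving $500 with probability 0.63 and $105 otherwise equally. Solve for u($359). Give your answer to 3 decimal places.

From the first indifference, u($105) = 0.18·u($500) + 0.82·u($0) = 0.18·1 + 0.82·0 = 0.18.
Chaining: u($359) = 0.63·1.00 + 0.37·0.18 = 0.6966.

0.697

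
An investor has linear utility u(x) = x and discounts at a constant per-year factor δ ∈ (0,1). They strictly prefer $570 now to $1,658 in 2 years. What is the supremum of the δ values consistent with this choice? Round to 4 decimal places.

Comparing present values: 570 > δ^2·1658.
So δ^2 < 570/1658 = 0.34379; taking the square root of both positive sides preserves the inequality.
δ < (570/1658)^(1/2) ≈ 0.5863.

δ < 0.5863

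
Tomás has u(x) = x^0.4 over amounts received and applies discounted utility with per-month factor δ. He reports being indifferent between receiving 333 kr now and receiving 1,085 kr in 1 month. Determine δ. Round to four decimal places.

Equating discounted utilities: u(333) = δ·u(1085) ⇒ δ = u(333)/u(1085).
Since u(x) = x^0.4, δ = (333/1085)^0.4 = 0.30691^0.4 = 0.62346.

δ ≈ 0.6235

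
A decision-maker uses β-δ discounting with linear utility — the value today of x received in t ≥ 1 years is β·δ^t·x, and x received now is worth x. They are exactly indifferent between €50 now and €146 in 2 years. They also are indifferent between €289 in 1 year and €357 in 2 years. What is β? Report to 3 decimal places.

Both payoffs in the second observation are in the future, so β drops out: δ^1·289 = δ^2·357 ⇒ δ = 289/357 = 0.80952.
The first indifference: 50 = β·δ^2·146, so β = 50/(δ^2·146) = 50/(0.65533·146) ≈ 0.523.

β ≈ 0.523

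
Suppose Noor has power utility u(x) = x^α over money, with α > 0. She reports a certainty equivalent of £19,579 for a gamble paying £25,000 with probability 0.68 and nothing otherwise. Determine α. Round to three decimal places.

The lottery's expected utility is 0.68·u(25000) + 0.32·u(0) = 0.68·25000^α (since u(0) = 0 for α > 0).
Indifference: 19579^α = 0.68·25000^α, so (19579/25000)^α = 0.68.
Taking logs: α·ln(19579/25000) = ln(0.68), so α = -0.385662 / -0.244418 ≈ 1.578.

α ≈ 1.578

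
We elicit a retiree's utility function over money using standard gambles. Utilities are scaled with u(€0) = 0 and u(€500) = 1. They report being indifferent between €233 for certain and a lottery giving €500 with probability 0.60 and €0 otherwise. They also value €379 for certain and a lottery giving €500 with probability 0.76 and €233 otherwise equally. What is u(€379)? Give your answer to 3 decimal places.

0.904

From the first indifference, u(€233) = 0.60·u(€500) + 0.40·u(€0) = 0.60·1 + 0.40·0 = 0.60.
Chaining: u(€379) = 0.76·1.00 + 0.24·0.60 = 0.9040.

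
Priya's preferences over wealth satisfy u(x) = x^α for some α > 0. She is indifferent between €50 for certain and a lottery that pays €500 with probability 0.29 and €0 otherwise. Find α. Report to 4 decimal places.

EU(lottery) = 0.29·500^α + 0.71·0 = 0.29·500^α.
Equating: 50^α = 0.29·500^α, i.e. 0.1000^α = 0.29.
Taking logs: α·ln(50/500) = ln(0.29), so α = -1.2378744 / -2.3025851 ≈ 0.5376.

α ≈ 0.5376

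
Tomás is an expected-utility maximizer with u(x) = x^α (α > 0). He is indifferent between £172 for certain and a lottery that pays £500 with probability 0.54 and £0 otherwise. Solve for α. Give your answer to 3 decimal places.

α ≈ 0.577

The lottery's expected utility is 0.54·u(500) + 0.46·u(0) = 0.54·500^α (since u(0) = 0 for α > 0).
Equating: 172^α = 0.54·500^α, i.e. 0.3440^α = 0.54.
α = ln(0.54) / ln(172/500) = -0.616186/-1.067114 ≈ 0.577.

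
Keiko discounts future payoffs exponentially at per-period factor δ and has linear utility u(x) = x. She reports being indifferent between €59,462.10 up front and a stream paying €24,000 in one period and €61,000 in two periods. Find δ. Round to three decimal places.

δ ≈ 0.810

The stream is worth 24000δ + 61000δ² today, so 24000δ + 61000δ² = 59462.10.
So 61000δ² + 24000δ − 59462.10 = 0.
δ = (−24000 + √(24000² + 4·61000·59462.10)) / (2·61000) = (−24000 + √15084752400.00) / 122000 ≈ 0.810.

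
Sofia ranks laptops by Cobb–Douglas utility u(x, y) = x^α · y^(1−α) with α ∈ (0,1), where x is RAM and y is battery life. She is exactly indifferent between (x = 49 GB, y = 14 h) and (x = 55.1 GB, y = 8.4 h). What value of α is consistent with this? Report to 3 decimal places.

Indifference: 49^α · 14^(1−α) = 55.1^α · 8.4^(1−α).
(49/55.1)^α = (8.4/14)^(1−α); take logs: α·ln(49/55.1) = (1−α)·ln(8.4/14), i.e. α·-0.117329 = (1−α)·-0.510826.
Thus α·(-0.628155) = -0.510826, so α = -0.510826/-0.628155 ≈ 0.813.

α ≈ 0.813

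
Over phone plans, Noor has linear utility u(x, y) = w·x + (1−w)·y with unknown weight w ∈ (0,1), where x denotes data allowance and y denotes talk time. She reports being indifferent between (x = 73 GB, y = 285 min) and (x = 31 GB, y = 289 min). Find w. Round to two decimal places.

Indifference: w·73 + (1−w)·285 = w·31 + (1−w)·289.
Rearranging, 42·w − 4·(1−w) = 0.
The marginal rate of substitution is 4/42, so w = 4/(42+4) = 0.09.

w = 0.09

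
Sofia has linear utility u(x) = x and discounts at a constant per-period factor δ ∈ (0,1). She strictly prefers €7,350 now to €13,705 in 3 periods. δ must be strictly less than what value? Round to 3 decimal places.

δ < 0.812

The preference means 7350 > δ^3·13705.
Hence δ^3 < 7350/13705 = 0.53630, and x ↦ x^(1/3) is increasing on (0,∞).
δ < 0.53630^(1/3) = 0.812.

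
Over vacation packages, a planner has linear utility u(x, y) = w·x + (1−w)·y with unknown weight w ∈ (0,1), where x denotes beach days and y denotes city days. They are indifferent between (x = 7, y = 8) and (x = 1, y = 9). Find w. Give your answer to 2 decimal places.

Indifference: w·7 + (1−w)·8 = w·1 + (1−w)·9.
Rearranging, 6·w − 1·(1−w) = 0.
So w/(1−w) = 1/6 = 0.1667, giving w = 1/(6+1) = 0.14.

w = 0.14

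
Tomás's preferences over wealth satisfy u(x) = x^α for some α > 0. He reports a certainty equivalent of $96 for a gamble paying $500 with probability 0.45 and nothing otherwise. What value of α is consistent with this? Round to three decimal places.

The lottery's expected utility is 0.45·u(500) + 0.55·u(0) = 0.45·500^α (since u(0) = 0 for α > 0).
Indifference: 96^α = 0.45·500^α, so (96/500)^α = 0.45.
Take logs: α = ln 0.45 / ln(96/500) ≈ 0.48387.

α ≈ 0.484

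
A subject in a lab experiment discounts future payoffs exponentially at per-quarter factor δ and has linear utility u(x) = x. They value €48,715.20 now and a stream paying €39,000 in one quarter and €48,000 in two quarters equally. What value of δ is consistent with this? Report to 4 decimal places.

Equating present values: 48715.20 = 39000δ + 48000δ².
Rearranged: 48000δ² + 39000δ − 48715.20 = 0.
The positive root is δ = [−39000 + √(39000² + 4·48000·48715.20)] / (2·48000) = (−39000 + 104280.000)/96000 ≈ 0.6800.

δ ≈ 0.6800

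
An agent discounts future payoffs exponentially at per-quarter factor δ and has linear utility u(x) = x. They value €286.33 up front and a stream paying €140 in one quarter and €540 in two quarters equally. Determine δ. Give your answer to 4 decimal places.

Equating present values: 286.33 = 140δ + 540δ².
Rearranged: 540δ² + 140δ − 286.33 = 0.
δ = (−140 + √(140² + 4·540·286.33)) / (2·540) = (−140 + √638072.80) / 1080 ≈ 0.6100.

δ ≈ 0.6100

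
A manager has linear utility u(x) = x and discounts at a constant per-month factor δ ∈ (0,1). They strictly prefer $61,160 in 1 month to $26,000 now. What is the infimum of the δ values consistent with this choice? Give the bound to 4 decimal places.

Comparing present values: 26000 < δ·61160.
So δ > 26000/61160 = 0.42511.

δ > 0.4251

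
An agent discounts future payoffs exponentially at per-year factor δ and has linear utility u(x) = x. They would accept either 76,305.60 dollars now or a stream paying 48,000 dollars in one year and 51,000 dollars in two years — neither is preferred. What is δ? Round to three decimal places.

The stream is worth 48000δ + 51000δ² today, so 48000δ + 51000δ² = 76305.60.
That is, 51000δ² + 48000δ − 76305.60 = 0, a quadratic in δ.
δ = (−48000 + √(48000² + 4·51000·76305.60)) / (2·51000) = (−48000 + √17870342400.00) / 102000 ≈ 0.840.

δ ≈ 0.840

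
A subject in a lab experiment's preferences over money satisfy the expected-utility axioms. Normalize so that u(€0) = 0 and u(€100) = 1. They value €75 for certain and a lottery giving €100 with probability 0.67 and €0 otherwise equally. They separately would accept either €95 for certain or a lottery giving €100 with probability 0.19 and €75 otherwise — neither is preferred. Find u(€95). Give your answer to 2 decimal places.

From the first indifference, u(€75) = 0.67·u(€100) + 0.33·u(€0) = 0.67·1 + 0.33·0 = 0.67.
Then u(€95) = 0.19·u(€100) + 0.81·u(€75) = 0.19·1.00 + 0.81·0.67 = 0.7327.

0.73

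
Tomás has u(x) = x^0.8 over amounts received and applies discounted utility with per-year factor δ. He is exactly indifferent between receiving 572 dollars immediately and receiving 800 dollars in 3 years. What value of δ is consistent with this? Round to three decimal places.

The payoff in 3 years is discounted by δ^3, so u(572) = δ^3·u(800) and δ^3 = u(572)/u(800).
Since u(x) = x^0.8, δ^3 = (572/800)^0.8 = 0.71500^0.8 = 0.76462.
So δ = 0.76462^(1/3) ≈ 0.914.

δ ≈ 0.914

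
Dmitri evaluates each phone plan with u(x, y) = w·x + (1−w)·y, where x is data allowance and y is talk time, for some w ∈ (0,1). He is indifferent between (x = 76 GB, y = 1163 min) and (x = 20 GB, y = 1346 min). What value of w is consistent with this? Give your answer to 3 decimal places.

w = 0.766

u(76,1163) = u(20,1346) means w·76 + (1−w)·1163 = w·20 + (1−w)·1346.
Collecting terms: w·56 = (1−w)·183.
So w/(1−w) = 183/56 = 3.2679, giving w = 183/(56+183) = 0.766.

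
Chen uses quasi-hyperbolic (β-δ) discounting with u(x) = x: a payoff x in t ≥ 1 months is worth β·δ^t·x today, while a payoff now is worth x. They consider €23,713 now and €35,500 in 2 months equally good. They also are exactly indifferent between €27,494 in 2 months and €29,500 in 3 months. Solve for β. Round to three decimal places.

From the later pair, β·δ^2·27494 = β·δ^3·29500; dividing through, δ = 27494/29500 = 0.93200.
Now use the now-vs-future pair: 23713 = β·δ^2·35500 gives β = 23713/(0.86862·35500) ≈ 0.769.

β ≈ 0.769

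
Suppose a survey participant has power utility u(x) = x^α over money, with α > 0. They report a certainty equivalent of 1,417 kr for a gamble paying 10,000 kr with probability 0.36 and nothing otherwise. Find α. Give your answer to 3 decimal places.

EU(lottery) = 0.36·10000^α + 0.64·0 = 0.36·10000^α.
Setting u(1417) equal to that: 1417^α = 0.36·10000^α ⇒ (1417/10000)^α = 0.36.
α = ln(0.36) / ln(1417/10000) = -1.021651/-1.954043 ≈ 0.523.

α ≈ 0.523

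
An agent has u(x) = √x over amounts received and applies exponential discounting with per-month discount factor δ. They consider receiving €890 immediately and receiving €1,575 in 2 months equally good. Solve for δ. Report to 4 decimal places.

δ ≈ 0.8670

The payoff in 2 months is discounted by δ^2, so u(890) = δ^2·u(1575) and δ^2 = u(890)/u(1575).
Since u(x) = √x, δ^2 = √(890/1575) = 0.75172.
Taking the square root: δ = 0.75172^(1/2) ≈ 0.8670.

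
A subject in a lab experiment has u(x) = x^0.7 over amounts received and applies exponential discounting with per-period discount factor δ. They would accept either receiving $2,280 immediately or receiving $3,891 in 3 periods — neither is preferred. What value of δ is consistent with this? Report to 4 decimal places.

δ ≈ 0.8827

Indifference means u(2280) = δ^3 · u(3891), so δ^3 = u(2280)/u(3891).
Since u(x) = x^0.7, δ^3 = (2280/3891)^0.7 = 0.58597^0.7 = 0.68788.
Hence δ = (0.68788)^(1/3) = 0.882749.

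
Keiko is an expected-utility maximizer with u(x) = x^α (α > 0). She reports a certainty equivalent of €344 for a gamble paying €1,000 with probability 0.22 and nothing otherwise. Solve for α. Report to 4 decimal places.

Since u(0) = 0, the lottery's EU is 0.22·1000^α.
Setting u(344) equal to that: 344^α = 0.22·1000^α ⇒ (344/1000)^α = 0.22.
α = ln(0.22) / ln(344/1000) = -1.5141277/-1.0671136 ≈ 1.4189.

α ≈ 1.4189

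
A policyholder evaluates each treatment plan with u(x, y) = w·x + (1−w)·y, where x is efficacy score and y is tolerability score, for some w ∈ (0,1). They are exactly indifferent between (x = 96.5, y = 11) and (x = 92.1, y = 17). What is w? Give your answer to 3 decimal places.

Indifference: w·96.5 + (1−w)·11 = w·92.1 + (1−w)·17.
w·(96.5−92.1) = (1−w)·(17−11), i.e. w·4.4 = (1−w)·6.
So w/(1−w) = 6/4.4 = 1.3636, giving w = 6/(4.4+6) = 0.577.

w = 0.577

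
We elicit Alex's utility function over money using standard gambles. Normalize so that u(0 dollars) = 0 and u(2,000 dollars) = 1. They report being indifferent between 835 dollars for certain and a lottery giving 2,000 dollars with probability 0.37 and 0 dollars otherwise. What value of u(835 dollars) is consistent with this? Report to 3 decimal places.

u(835 dollars) equals the lottery's expected utility: 0.37·1 + 0.63·0 = 0.37.

0.370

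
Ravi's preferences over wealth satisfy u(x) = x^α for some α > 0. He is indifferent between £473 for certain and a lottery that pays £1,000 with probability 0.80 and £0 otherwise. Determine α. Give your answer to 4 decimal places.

EU(lottery) = 0.80·1000^α + 0.20·0 = 0.80·1000^α.
Indifference: 473^α = 0.80·1000^α, so (473/1000)^α = 0.80.
α = ln(0.80) / ln(473/1000) = -0.2231436/-0.7486599 ≈ 0.2981.

α ≈ 0.2981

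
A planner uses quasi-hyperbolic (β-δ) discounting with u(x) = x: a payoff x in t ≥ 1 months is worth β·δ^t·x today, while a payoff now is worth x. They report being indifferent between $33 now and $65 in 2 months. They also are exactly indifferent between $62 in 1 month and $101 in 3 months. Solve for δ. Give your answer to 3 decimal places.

δ ≈ 0.783

Both payoffs in the second observation are in the future, so β drops out: δ^1·62 = δ^3·101 ⇒ δ^2 = 62/101 = 0.61386, so δ = 0.78349.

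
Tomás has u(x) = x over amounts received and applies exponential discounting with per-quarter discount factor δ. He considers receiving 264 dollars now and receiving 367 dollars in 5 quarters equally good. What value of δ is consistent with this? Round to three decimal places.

Equating discounted utilities: u(264) = δ^5·u(367) ⇒ δ^5 = u(264)/u(367).
With u(x) = x: δ^5 = 264/367 = 0.71935.
Hence δ = (0.71935)^(1/5) = 0.93624.

δ ≈ 0.936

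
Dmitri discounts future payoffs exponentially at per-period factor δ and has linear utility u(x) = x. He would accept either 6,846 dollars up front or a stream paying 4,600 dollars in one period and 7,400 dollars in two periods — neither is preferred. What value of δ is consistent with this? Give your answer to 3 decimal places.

δ ≈ 0.700

The stream is worth 4600δ + 7400δ² today, so 4600δ + 7400δ² = 6846.
That is, 7400δ² + 4600δ − 6846 = 0, a quadratic in δ.
The positive root is δ = [−4600 + √(4600² + 4·7400·6846)] / (2·7400) = (−4600 + 14960.000)/14800 ≈ 0.700.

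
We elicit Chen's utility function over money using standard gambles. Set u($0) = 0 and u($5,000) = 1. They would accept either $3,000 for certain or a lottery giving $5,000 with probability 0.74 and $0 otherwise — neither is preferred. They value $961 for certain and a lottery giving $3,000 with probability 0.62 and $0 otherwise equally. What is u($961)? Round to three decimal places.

From the first indifference, u($3,000) = 0.74·u($5,000) + 0.26·u($0) = 0.74·1 + 0.26·0 = 0.74.
Then u($961) = 0.62·u($3,000) + 0.38·u($0) = 0.62·0.74 + 0.38·0.00 = 0.4588.

0.459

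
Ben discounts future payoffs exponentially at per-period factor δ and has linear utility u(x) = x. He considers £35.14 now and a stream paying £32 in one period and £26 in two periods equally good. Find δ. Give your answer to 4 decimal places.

The stream is worth 32δ + 26δ² today, so 32δ + 26δ² = 35.14.
Rearranged: 26δ² + 32δ − 35.14 = 0.
By the quadratic formula (taking the positive root), δ = (−32 + √4678.56) / 52 ≈ 0.7000.

δ ≈ 0.7000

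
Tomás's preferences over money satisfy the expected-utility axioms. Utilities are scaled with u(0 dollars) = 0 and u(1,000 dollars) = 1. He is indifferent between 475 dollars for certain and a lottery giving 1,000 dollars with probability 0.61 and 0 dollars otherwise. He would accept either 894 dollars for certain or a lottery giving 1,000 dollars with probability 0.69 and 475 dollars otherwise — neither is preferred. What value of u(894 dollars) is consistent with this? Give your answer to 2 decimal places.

0.88

First, u(475 dollars) = 0.61·u(1,000 dollars) + 0.39·u(0 dollars) = 0.61.
Then u(894 dollars) = 0.69·u(1,000 dollars) + 0.31·u(475 dollars) = 0.69·1.00 + 0.31·0.61 = 0.8791.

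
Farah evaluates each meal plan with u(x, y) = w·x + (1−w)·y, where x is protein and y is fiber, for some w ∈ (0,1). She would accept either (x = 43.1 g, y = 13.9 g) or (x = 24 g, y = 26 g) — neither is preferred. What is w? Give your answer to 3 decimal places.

Indifference: w·43.1 + (1−w)·13.9 = w·24 + (1−w)·26.
Collecting terms: w·19.1 = (1−w)·12.1.
Hence w = 12.1/(19.1+12.1) = 12.1/31.2 = 0.388.

w = 0.388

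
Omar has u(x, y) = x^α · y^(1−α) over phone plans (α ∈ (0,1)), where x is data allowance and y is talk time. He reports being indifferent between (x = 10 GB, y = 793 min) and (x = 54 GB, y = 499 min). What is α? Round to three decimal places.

α ≈ 0.215

Indifference: 10^α · 793^(1−α) = 54^α · 499^(1−α).
Taking logs: α·ln 10 + (1−α)·ln 793 = α·ln 54 + (1−α)·ln 499, i.e. α·-1.686399 = (1−α)·-0.463217.
Thus α·(-2.149616) = -0.463217, so α = -0.463217/-2.149616 ≈ 0.215.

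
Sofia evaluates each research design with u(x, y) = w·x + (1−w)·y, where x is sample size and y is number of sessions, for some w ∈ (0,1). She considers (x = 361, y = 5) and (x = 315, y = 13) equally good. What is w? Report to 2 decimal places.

w = 0.15

Equating utilities: w·361 + (1−w)·5 = w·315 + (1−w)·13.
w·(361−315) = (1−w)·(13−5), i.e. w·46 = (1−w)·8.
The marginal rate of substitution is 8/46, so w = 8/(46+8) = 0.15.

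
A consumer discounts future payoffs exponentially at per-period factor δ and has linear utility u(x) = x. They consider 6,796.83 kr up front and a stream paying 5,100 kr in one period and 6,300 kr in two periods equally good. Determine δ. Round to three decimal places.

δ ≈ 0.710

The stream is worth 5100δ + 6300δ² today, so 5100δ + 6300δ² = 6796.83.
That is, 6300δ² + 5100δ − 6796.83 = 0, a quadratic in δ.
By the quadratic formula (taking the positive root), δ = (−5100 + √197290116.00) / 12600 ≈ 0.710.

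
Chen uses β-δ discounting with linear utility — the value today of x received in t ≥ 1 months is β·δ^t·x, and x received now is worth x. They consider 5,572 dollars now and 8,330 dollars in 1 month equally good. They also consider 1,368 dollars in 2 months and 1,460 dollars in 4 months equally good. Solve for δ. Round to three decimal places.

Both payoffs in the second observation are in the future, so β drops out: δ^2·1368 = δ^4·1460 ⇒ δ^2 = 1368/1460 = 0.93699, so δ = 0.96798.

δ ≈ 0.968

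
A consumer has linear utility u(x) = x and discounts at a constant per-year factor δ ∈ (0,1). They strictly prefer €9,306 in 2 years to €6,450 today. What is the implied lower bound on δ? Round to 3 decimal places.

Under u(x) = x this choice says 6450 < δ^2·9306.
Dividing by 9306: δ^2 > 0.69310. Both sides are positive, so the square root keeps the direction.
δ > 0.69310^(1/2) = 0.833.

δ > 0.833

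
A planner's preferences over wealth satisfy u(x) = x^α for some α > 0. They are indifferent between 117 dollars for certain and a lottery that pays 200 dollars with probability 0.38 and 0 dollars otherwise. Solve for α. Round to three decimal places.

α ≈ 1.805

The lottery's expected utility is 0.38·u(200) + 0.62·u(0) = 0.38·200^α (since u(0) = 0 for α > 0).
Setting u(117) equal to that: 117^α = 0.38·200^α ⇒ (117/200)^α = 0.38.
Taking logs: α·ln(117/200) = ln(0.38), so α = -0.967584 / -0.536143 ≈ 1.805.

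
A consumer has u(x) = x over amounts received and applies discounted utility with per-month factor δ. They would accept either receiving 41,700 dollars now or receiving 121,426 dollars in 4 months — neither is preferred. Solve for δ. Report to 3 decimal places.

The payoff in 4 months is discounted by δ^4, so u(41700) = δ^4·u(121426) and δ^4 = u(41700)/u(121426).
With u(x) = x: δ^4 = 41700/121426 = 0.34342.
So δ = 0.34342^(1/4) ≈ 0.766.

δ ≈ 0.766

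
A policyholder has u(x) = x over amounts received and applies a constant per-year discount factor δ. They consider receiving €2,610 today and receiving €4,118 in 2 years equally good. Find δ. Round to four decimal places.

δ ≈ 0.7961

Indifference means u(2610) = δ^2 · u(4118), so δ^2 = u(2610)/u(4118).
With u(x) = x: δ^2 = 2610/4118 = 0.63380.
Taking the square root: δ = 0.63380^(1/2) ≈ 0.7961.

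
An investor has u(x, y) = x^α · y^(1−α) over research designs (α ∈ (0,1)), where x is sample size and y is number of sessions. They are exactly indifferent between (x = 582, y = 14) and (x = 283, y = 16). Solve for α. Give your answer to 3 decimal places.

α ≈ 0.156

Set the two utilities equal: 582^α·14^(1−α) = 283^α·16^(1−α).
Rearrange to (582/283)^α = (16/14)^(1−α) and take logs: α·0.721024 = (1−α)·0.133531.
Thus α·(0.854555) = 0.133531, so α = 0.133531/0.854555 ≈ 0.156.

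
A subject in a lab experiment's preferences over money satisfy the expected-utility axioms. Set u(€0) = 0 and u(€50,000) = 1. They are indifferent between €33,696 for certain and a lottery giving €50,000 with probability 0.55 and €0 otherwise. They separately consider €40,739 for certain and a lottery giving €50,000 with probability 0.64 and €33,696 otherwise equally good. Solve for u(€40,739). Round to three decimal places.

The first gamble pins u(€33,696): it must equal 0.55·1 + 0.45·0 = 0.55.
Chaining: u(€40,739) = 0.64·1.00 + 0.36·0.55 = 0.8380.

0.838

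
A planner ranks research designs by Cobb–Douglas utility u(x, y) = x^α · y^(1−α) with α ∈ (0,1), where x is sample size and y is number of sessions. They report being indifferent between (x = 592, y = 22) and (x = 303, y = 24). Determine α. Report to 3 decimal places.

Indifference: 592^α · 22^(1−α) = 303^α · 24^(1−α).
(592/303)^α = (24/22)^(1−α); take logs: α·ln(592/303) = (1−α)·ln(24/22), i.e. α·0.669774 = (1−α)·0.087011.
So α/(1−α) = (0.087011)/(0.669774) = 0.129911, and α = 0.129911/1.129911 ≈ 0.115.

α ≈ 0.115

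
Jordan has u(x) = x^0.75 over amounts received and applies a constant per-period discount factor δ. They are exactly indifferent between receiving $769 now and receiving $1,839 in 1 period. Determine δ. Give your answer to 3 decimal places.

δ ≈ 0.520

The payoff in 1 period is discounted by δ, so u(769) = δ·u(1839) and δ = u(769)/u(1839).
Since u(x) = x^0.75, δ = (769/1839)^0.75 = 0.41816^0.75 = 0.52001.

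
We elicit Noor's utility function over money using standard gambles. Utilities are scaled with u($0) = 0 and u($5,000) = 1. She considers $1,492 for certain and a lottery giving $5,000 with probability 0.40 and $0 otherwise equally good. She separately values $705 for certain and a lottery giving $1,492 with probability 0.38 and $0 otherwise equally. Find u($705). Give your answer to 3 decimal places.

0.152

From the first indifference, u($1,492) = 0.40·u($5,000) + 0.60·u($0) = 0.40·1 + 0.60·0 = 0.40.
The second indifference gives u($705) = 0.38·u($1,492) + 0.62·u($0) = 0.38·0.40 + 0.62·0.00 = 0.1520.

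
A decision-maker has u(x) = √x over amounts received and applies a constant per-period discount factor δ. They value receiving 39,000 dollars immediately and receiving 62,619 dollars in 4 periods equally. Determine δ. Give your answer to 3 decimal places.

Indifference means u(39000) = δ^4 · u(62619), so δ^4 = u(39000)/u(62619).
With u(x) = √x: δ^4 = √39000/√62619 = √(39000/62619) = 0.78919.
Taking the 4th root: δ = 0.78919^(1/4) ≈ 0.943.

δ ≈ 0.943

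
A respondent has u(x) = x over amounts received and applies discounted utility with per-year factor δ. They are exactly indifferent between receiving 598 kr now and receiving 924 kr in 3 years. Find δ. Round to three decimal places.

The payoff in 3 years is discounted by δ^3, so u(598) = δ^3·u(924) and δ^3 = u(598)/u(924).
With u(x) = x: δ^3 = 598/924 = 0.64719.
Taking the cube root: δ = 0.64719^(1/3) ≈ 0.865.

δ ≈ 0.865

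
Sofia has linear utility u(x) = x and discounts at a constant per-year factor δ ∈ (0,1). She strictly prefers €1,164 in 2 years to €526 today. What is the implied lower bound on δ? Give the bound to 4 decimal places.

Under u(x) = x this choice says 526 < δ^2·1164.
Hence δ^2 > 526/1164 = 0.45189, and x ↦ x^(1/2) is increasing on (0,∞).
δ > 0.45189^(1/2) = 0.6722.

δ > 0.6722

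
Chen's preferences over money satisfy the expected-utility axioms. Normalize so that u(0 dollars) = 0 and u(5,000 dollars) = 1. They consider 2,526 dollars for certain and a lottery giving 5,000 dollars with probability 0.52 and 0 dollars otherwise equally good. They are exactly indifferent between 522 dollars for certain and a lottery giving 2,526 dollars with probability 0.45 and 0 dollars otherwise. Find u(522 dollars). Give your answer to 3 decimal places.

From the first indifference, u(2,526 dollars) = 0.52·u(5,000 dollars) + 0.48·u(0 dollars) = 0.52·1 + 0.48·0 = 0.52.
Chaining: u(522 dollars) = 0.45·0.52 + 0.55·0.00 = 0.2340.

0.234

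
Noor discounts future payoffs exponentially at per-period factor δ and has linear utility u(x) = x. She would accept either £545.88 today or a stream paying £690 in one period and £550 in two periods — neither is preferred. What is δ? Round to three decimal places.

δ ≈ 0.550

Equating present values: 545.88 = 690δ + 550δ².
So 550δ² + 690δ − 545.88 = 0.
By the quadratic formula (taking the positive root), δ = (−690 + √1677036.00) / 1100 ≈ 0.550.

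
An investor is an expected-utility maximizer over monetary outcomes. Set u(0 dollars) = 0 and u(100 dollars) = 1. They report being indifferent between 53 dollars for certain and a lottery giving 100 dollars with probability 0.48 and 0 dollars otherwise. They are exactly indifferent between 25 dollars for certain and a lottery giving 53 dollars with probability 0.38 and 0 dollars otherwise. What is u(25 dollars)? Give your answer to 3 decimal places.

0.182

First, u(53 dollars) = 0.48·u(100 dollars) + 0.52·u(0 dollars) = 0.48.
Chaining: u(25 dollars) = 0.38·0.48 + 0.62·0.00 = 0.1824.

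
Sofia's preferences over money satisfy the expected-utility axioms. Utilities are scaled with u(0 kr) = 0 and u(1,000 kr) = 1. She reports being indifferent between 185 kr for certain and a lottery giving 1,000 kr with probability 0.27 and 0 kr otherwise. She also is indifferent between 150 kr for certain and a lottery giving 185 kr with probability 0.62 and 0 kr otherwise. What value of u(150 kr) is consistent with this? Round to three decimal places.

From the first indifference, u(185 kr) = 0.27·u(1,000 kr) + 0.73·u(0 kr) = 0.27·1 + 0.73·0 = 0.27.
The second indifference gives u(150 kr) = 0.62·u(185 kr) + 0.38·u(0 kr) = 0.62·0.27 + 0.38·0.00 = 0.1674.

0.167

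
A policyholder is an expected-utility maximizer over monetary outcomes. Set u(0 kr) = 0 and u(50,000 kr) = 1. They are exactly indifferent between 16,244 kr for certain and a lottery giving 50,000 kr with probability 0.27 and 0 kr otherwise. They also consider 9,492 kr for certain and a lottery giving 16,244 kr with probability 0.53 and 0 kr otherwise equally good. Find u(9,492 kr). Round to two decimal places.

0.14

From the first indifference, u(16,244 kr) = 0.27·u(50,000 kr) + 0.73·u(0 kr) = 0.27·1 + 0.73·0 = 0.27.
The second indifference gives u(9,492 kr) = 0.53·u(16,244 kr) + 0.47·u(0 kr) = 0.53·0.27 + 0.47·0.00 = 0.1431.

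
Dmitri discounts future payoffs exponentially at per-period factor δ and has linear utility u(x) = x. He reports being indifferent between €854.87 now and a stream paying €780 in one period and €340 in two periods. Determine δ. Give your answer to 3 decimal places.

The stream is worth 780δ + 340δ² today, so 780δ + 340δ² = 854.87.
So 340δ² + 780δ − 854.87 = 0.
By the quadratic formula (taking the positive root), δ = (−780 + √1771023.20) / 680 ≈ 0.810.

δ ≈ 0.810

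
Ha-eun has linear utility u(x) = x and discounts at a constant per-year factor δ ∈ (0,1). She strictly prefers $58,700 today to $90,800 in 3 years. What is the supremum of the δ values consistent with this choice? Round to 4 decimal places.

Under u(x) = x this choice says 58700 > δ^3·90800.
So δ^3 < 58700/90800 = 0.64648; taking the cube root of both positive sides preserves the inequality.
δ < (58700/90800)^(1/3) ≈ 0.8647.

δ < 0.8647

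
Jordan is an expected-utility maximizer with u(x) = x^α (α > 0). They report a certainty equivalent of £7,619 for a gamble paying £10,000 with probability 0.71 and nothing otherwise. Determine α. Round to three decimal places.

α ≈ 1.259

EU(lottery) = 0.71·10000^α + 0.29·0 = 0.71·10000^α.
Setting u(7619) equal to that: 7619^α = 0.71·10000^α ⇒ (7619/10000)^α = 0.71.
Take logs: α = ln 0.71 / ln(7619/10000) ≈ 1.25943.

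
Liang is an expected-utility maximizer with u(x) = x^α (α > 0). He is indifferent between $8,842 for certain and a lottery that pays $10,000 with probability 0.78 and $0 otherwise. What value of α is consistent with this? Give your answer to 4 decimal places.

EU(lottery) = 0.78·10000^α + 0.22·0 = 0.78·10000^α.
Indifference: 8842^α = 0.78·10000^α, so (8842/10000)^α = 0.78.
Taking logs: α·ln(8842/10000) = ln(0.78), so α = -0.2484614 / -0.1230720 ≈ 2.0188.

α ≈ 2.0188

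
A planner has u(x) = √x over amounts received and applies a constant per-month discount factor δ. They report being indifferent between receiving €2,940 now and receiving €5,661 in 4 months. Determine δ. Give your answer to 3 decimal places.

δ ≈ 0.921

The payoff in 4 months is discounted by δ^4, so u(2940) = δ^4·u(5661) and δ^4 = u(2940)/u(5661).
Since u(x) = √x, δ^4 = √(2940/5661) = 0.72065.
So δ = 0.72065^(1/4) ≈ 0.921.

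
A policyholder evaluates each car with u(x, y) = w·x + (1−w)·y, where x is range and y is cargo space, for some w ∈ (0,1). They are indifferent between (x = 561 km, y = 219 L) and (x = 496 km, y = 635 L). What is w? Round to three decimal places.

u(561,219) = u(496,635) means w·561 + (1−w)·219 = w·496 + (1−w)·635.
Collecting terms: w·65 = (1−w)·416.
Hence w = 416/(65+416) = 416/481 = 0.865.

w = 0.865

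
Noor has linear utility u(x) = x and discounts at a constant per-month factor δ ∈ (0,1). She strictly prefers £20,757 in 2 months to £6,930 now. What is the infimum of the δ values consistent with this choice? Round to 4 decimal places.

The preference means 6930 < δ^2·20757.
So δ^2 > 6930/20757 = 0.33386; taking the square root of both positive sides preserves the inequality.
δ > 0.33386^(1/2) = 0.5778.

δ > 0.5778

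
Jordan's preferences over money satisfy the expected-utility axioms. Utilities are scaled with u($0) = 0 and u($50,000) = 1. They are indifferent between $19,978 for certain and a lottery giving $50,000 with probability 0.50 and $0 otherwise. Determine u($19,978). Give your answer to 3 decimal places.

0.500

By the standard-gamble method, u($19,978) is just the indifference probability on the best outcome: 0.50.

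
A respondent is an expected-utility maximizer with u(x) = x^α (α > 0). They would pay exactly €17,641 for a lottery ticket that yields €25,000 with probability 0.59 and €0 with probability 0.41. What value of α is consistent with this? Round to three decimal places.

α ≈ 1.513

Since u(0) = 0, the lottery's EU is 0.59·25000^α.
Equating: 17641^α = 0.59·25000^α, i.e. 0.7056^α = 0.59.
Take logs: α = ln 0.59 / ln(17641/25000) ≈ 1.51336.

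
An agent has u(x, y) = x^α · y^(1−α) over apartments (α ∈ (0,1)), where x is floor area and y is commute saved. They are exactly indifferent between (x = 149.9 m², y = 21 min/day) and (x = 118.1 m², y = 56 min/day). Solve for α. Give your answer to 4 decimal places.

α ≈ 0.8044

Set the two utilities equal: 149.9^α·21^(1−α) = 118.1^α·56^(1−α).
Taking logs: α·ln 149.9 + (1−α)·ln 21 = α·ln 118.1 + (1−α)·ln 56, i.e. α·0.2384367 = (1−α)·0.9808293.
Thus α·(1.2192660) = 0.9808293, so α = 0.9808293/1.2192660 ≈ 0.8044.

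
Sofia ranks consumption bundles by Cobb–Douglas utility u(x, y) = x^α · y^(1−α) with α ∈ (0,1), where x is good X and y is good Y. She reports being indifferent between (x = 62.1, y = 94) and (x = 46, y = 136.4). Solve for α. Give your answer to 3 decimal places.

Indifference: 62.1^α · 94^(1−α) = 46^α · 136.4^(1−α).
(62.1/46)^α = (136.4/94)^(1−α); take logs: α·ln(62.1/46) = (1−α)·ln(136.4/94), i.e. α·0.300105 = (1−α)·0.372297.
With A = 0.300105 and B = 0.372297: α·A = (1−α)·B, so α = B/(A+B) = 0.372297/0.672402 ≈ 0.554.

α ≈ 0.554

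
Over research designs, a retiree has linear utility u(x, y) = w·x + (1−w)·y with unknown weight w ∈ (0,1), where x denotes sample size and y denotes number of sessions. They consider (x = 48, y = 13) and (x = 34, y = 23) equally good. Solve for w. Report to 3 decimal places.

w = 0.417

u(48,13) = u(34,23) means w·48 + (1−w)·13 = w·34 + (1−w)·23.
Rearranging, 14·w − 10·(1−w) = 0.
The marginal rate of substitution is 10/14, so w = 10/(14+10) = 0.417.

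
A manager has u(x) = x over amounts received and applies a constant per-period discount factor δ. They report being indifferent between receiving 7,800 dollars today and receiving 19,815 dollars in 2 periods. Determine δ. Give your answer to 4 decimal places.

δ ≈ 0.6274

The payoff in 2 periods is discounted by δ^2, so u(7800) = δ^2·u(19815) and δ^2 = u(7800)/u(19815).
With u(x) = x: δ^2 = 7800/19815 = 0.39364.
Hence δ = (0.39364)^(1/2) = 0.627408.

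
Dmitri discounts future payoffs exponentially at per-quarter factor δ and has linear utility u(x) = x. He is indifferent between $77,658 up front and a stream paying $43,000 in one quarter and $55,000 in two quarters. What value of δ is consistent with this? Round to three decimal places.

Present value of the stream is 43000·δ + 55000·δ². Indifference gives 43000δ + 55000δ² = 77658.
That is, 55000δ² + 43000δ − 77658 = 0, a quadratic in δ.
The positive root is δ = [−43000 + √(43000² + 4·55000·77658)] / (2·55000) = (−43000 + 137600.000)/110000 ≈ 0.860.

δ ≈ 0.860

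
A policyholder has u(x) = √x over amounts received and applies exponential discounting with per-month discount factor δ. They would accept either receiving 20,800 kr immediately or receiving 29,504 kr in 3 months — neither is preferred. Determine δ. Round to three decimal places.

Equating discounted utilities: u(20800) = δ^3·u(29504) ⇒ δ^3 = u(20800)/u(29504).
Since u(x) = √x, δ^3 = √(20800/29504) = 0.83964.
Hence δ = (0.83964)^(1/3) = 0.94340.

δ ≈ 0.943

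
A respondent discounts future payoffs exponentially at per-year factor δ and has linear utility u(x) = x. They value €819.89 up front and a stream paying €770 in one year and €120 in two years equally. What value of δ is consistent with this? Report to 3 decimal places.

δ ≈ 0.930

Equating present values: 819.89 = 770δ + 120δ².
So 120δ² + 770δ − 819.89 = 0.
By the quadratic formula (taking the positive root), δ = (−770 + √986447.20) / 240 ≈ 0.930.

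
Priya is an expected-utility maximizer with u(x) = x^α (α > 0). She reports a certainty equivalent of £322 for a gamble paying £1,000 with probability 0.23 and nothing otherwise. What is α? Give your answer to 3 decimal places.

EU(lottery) = 0.23·1000^α + 0.77·0 = 0.23·1000^α.
Setting u(322) equal to that: 322^α = 0.23·1000^α ⇒ (322/1000)^α = 0.23.
Taking logs: α·ln(322/1000) = ln(0.23), so α = -1.469676 / -1.133204 ≈ 1.297.

α ≈ 1.297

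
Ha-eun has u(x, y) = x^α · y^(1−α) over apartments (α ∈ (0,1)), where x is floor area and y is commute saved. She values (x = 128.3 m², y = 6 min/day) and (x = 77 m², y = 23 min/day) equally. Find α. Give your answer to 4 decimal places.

α ≈ 0.7247

Indifference: 128.3^α · 6^(1−α) = 77^α · 23^(1−α).
Rearrange to (128.3/77)^α = (23/6)^(1−α) and take logs: α·0.5105658 = (1−α)·1.3437347.
With A = 0.5105658 and B = 1.3437347: α·A = (1−α)·B, so α = B/(A+B) = 1.3437347/1.8543005 ≈ 0.7247.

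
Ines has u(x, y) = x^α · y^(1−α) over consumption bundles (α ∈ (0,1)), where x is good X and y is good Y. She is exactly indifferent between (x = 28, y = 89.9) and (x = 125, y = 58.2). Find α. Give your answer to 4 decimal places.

α ≈ 0.2252

Set the two utilities equal: 28^α·89.9^(1−α) = 125^α·58.2^(1−α).
Taking logs: α·ln 28 + (1−α)·ln 89.9 = α·ln 125 + (1−α)·ln 58.2, i.e. α·-1.4961092 = (1−α)·-0.4348126.
With A = -1.4961092 and B = -0.4348126: α·A = (1−α)·B, so α = B/(A+B) = -0.4348126/-1.9309218 ≈ 0.2252.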